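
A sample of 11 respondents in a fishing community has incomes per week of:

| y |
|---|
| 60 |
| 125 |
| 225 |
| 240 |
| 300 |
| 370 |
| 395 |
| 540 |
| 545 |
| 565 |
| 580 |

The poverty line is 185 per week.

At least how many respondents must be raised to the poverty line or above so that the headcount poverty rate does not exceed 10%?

1

2 of the 11 respondents are poor, so H = 2/11 = 0.182.
A headcount ratio of at most 10% allows at most ⌊0.10 × 11⌋ = 1 poor respondents.
So at least 2 − 1 = 1 must be lifted.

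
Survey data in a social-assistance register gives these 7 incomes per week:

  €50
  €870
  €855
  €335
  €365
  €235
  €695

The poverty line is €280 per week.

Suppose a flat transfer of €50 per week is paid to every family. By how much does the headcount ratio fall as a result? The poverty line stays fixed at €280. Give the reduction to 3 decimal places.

Before: below the line — €50, €235; headcount ratio = 0.28571.
After the €50 transfer: below the line — €100; headcount ratio = 0.14286.
Reduction = 0.28571 − 0.14286 = 0.143.

0.143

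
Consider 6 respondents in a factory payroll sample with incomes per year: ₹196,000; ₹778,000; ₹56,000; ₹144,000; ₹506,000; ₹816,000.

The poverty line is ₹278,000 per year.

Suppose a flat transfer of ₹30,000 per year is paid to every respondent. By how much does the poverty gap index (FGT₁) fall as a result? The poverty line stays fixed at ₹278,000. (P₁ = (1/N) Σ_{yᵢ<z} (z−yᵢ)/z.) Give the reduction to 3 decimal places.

0.054

Before: below the line — ₹56,000, ₹144,000, ₹196,000; poverty gap index (FGT₁) = 0.26259.
After the ₹30,000 transfer: below the line — ₹86,000, ₹174,000, ₹226,000; poverty gap index (FGT₁) = 0.20863.
Reduction = 0.26259 − 0.20863 = 0.054.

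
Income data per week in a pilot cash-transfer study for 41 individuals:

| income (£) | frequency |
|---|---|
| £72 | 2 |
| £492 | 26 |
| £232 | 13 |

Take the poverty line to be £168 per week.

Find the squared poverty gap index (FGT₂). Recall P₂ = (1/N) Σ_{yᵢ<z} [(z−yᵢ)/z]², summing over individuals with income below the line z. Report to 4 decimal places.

Below the line: 2×£72 (q = 2 of N = 41).
Relative gaps: (168−72)/168 = 0.5714 (×2).
Squared: 0.3265 (×2).
Sum = 0.653061; P₂ = 0.653061 / 41 = 0.0159.

0.0159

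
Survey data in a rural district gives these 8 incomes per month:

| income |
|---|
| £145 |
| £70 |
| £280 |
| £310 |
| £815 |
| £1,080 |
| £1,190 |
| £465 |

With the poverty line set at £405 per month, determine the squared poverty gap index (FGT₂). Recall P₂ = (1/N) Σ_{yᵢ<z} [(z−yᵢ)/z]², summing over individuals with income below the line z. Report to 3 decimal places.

0.156

Incomes under z: £70, £145, £280, £310 (q = 4 of N = 8).
Normalized shortfalls: (405−70)/405 = 0.8272; (405−145)/405 = 0.6420; (405−280)/405 = 0.3086; (405−310)/405 = 0.2346.
Squared: 0.6842; 0.4121; 0.0953; 0.0550.
Sum = 1.246609; P₂ = 1.246609 / 8 = 0.156.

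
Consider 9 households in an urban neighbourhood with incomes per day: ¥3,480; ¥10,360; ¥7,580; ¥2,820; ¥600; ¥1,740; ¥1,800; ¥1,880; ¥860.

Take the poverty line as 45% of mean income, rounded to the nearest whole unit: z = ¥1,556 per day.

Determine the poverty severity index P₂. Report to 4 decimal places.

Below z: ¥600, ¥860 (q = 2 of N = 9).
Gap ratios (z−y)/z: (1556−600)/1556 = 0.6144; (1556−860)/1556 = 0.4473.
Squared: 0.3775; 0.2001.
Sum = 0.577560; P₂ = 0.577560 / 9 = 0.0642.

0.0642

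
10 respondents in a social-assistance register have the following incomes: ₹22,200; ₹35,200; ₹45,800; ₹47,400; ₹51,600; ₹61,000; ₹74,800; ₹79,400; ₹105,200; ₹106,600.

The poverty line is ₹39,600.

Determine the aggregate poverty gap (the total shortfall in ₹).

Below the line: ₹22,200, ₹35,200 (q = 2 of N = 10).
Individual gaps: 39600−22200 = 17400; 39600−35200 = 4400.
Aggregate gap = ₹21,800.

₹21,800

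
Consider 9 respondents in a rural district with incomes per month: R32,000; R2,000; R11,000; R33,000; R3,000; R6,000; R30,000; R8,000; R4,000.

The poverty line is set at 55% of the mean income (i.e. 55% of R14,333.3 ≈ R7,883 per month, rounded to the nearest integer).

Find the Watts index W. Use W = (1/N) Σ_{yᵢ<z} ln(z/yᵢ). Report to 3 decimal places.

0.365

Below z: R2,000, R3,000, R4,000, R6,000 (q = 4 of N = 9).
Log gaps: ln(7883/2000) = 1.3716; ln(7883/3000) = 0.9661; ln(7883/4000) = 0.6784; ln(7883/6000) = 0.2729.
W = 3.289021 / 9 = 0.365.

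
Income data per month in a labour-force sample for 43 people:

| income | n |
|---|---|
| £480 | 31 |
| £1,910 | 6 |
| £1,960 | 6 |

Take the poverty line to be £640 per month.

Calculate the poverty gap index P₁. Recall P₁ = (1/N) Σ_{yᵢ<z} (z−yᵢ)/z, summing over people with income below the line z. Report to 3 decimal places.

0.180

Poor units: 31×£480 (q = 31 of N = 43).
Shortfall ratios: (640−480)/640 = 0.2500 (×31).
Sum of shortfalls = 7.750000; P₁ averages over all N: 7.750000 / 43 = 0.180.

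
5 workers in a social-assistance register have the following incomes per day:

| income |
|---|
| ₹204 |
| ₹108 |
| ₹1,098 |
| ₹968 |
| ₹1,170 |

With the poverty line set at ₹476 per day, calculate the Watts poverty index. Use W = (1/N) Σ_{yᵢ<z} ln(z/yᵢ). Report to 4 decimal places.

Poor units: ₹108, ₹204 (q = 2 of N = 5).
Log gaps: ln(476/108) = 1.4833; ln(476/204) = 0.8473.
W = 2.330584 / 5 = 0.4661.

0.4661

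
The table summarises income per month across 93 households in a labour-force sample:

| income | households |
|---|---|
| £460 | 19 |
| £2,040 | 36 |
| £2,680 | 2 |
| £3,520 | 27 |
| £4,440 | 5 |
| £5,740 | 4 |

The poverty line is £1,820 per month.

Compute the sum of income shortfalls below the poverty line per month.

£25,840

Poor units: 19×£460 (q = 19 of N = 93).
Individual gaps: 19×(1820−460) = 25840.
Aggregate gap = £25,840.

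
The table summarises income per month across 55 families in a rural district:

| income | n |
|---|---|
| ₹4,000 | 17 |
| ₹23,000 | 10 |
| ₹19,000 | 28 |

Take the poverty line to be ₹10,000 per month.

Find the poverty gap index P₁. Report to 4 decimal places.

Below the line: 17×₹4,000 (q = 17 of N = 55).
Normalized shortfalls: (10000−4000)/10000 = 0.6000 (×17).
Σ = 10.200000. Dividing by the full population N = 55 gives P₁ = 0.1855.

0.1855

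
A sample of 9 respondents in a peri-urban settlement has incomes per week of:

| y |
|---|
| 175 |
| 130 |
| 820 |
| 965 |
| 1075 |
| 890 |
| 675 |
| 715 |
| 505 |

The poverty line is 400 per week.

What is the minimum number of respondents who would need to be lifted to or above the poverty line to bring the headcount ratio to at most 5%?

Currently q = 2 of N = 9 are below the line (H = 0.222).
A headcount ratio of at most 5% allows at most ⌊0.05 × 9⌋ = 0 poor respondents.
So at least 2 − 0 = 2 must be lifted.

2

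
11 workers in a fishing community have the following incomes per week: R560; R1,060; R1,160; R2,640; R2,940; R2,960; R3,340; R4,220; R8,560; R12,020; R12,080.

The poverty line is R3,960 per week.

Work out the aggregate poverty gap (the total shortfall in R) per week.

Below z: R560, R1,060, R1,160, R2,640, R2,940, R2,960, R3,340 (q = 7 of N = 11).
Individual gaps: 3960−560 = 3400; 3960−1060 = 2900; 3960−1160 = 2800; 3960−2640 = 1320; 3960−2940 = 1020; 3960−2960 = 1000; 3960−3340 = 620.
Aggregate gap = R13,060.

R13,060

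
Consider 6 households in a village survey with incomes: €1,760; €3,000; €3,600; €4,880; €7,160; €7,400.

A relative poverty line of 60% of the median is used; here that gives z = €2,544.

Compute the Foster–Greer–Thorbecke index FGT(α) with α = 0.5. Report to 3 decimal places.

Incomes under z: €1,760 (q = 1 of N = 6).
Gap ratios (z−y)/z: (2544−1760)/2544 = 0.3082.
Raised to α = 0.5: 0.55514.
Sum = 0.555136; FGT(0.5) = 0.555136 / 6 = 0.093.

0.093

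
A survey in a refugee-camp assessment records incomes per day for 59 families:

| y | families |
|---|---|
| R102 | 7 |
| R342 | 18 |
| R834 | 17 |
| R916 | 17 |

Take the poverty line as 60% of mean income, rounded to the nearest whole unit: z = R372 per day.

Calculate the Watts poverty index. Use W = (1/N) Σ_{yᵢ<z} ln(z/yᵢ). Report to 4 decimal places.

0.1792

Below z: 7×R102, 18×R342 (q = 25 of N = 59).
Log shortfalls: ln(372/102) = 1.2939 (×7); ln(372/342) = 0.0841 (×18).
W = 10.570943 / 59 = 0.1792.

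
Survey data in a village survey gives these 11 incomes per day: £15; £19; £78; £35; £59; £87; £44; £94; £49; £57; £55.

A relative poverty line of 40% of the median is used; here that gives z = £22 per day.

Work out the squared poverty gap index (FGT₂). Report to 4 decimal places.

Below z: £15, £19 (q = 2 of N = 11).
Normalized shortfalls: (22−15)/22 = 0.3182; (22−19)/22 = 0.1364.
Squared: 0.1012; 0.0186.
Sum = 0.119835; P₂ = 0.119835 / 11 = 0.0109.

0.0109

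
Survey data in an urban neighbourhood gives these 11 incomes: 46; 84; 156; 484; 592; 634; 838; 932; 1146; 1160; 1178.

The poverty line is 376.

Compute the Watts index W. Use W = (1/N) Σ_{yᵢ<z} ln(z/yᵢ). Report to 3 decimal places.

0.407

Poor units: 46, 84, 156 (q = 3 of N = 11).
Log gaps: ln(376/46) = 2.1009; ln(376/84) = 1.4988; ln(376/156) = 0.8797.
W = 4.479453 / 11 = 0.407.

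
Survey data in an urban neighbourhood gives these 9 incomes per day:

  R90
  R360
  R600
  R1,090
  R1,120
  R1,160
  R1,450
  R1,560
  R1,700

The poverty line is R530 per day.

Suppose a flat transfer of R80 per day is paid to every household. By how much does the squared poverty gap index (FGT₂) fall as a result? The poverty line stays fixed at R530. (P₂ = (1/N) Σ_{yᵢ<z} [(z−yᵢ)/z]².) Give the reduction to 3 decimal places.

0.034

Before: below the line — R90, R360; squared poverty gap index (FGT₂) = 0.08801.
After the R80 transfer: below the line — R170, R440; squared poverty gap index (FGT₂) = 0.05447.
Reduction = 0.08801 − 0.05447 = 0.034.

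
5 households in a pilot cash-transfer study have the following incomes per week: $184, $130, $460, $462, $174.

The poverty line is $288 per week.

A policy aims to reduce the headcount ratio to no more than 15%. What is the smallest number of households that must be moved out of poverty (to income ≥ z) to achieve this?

3

Currently q = 3 of N = 5 are below the line (H = 0.600).
A headcount ratio of at most 15% allows at most ⌊0.15 × 5⌋ = 0 poor households.
So at least 3 − 0 = 3 must be lifted.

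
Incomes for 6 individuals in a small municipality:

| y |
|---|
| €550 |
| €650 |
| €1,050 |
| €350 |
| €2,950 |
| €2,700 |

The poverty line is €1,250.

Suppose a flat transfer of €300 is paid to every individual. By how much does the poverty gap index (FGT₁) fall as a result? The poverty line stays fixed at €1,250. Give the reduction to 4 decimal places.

Before: below the line — €350, €550, €650, €1,050; poverty gap index (FGT₁) = 0.320000.
After the €300 transfer: below the line — €650, €850, €950; poverty gap index (FGT₁) = 0.173333.
Reduction = 0.320000 − 0.173333 = 0.1467.

0.1467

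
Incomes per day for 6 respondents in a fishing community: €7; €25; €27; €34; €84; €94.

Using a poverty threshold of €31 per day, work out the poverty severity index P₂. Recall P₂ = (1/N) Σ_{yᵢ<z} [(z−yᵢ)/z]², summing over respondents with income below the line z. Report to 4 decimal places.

Below z: €7, €25, €27 (q = 3 of N = 6).
Gap ratios (z−y)/z: (31−7)/31 = 0.7742; (31−25)/31 = 0.1935; (31−27)/31 = 0.1290.
Squared: 0.5994; 0.0375; 0.0166.
Sum = 0.653486; P₂ = 0.653486 / 6 = 0.1089.

0.1089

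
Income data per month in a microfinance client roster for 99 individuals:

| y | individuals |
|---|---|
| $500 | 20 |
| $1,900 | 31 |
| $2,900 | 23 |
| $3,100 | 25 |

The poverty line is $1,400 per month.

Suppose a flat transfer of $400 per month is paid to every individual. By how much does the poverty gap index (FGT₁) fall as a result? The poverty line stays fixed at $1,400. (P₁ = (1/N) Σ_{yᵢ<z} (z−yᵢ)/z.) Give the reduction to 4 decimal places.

Before: below the line — 20×$500; poverty gap index (FGT₁) = 0.129870.
After the $400 transfer: below the line — 20×$900; poverty gap index (FGT₁) = 0.072150.
Reduction = 0.129870 − 0.072150 = 0.0577.

0.0577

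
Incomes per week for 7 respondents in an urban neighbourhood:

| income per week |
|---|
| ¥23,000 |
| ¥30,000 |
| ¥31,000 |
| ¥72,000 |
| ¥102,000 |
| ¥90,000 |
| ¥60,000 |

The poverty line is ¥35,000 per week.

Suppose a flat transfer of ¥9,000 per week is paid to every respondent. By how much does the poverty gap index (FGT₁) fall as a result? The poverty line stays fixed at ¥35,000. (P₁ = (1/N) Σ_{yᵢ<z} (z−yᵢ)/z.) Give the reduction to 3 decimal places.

0.073

Before: below the line — ¥23,000, ¥30,000, ¥31,000; poverty gap index (FGT₁) = 0.08571.
After the ¥9,000 transfer: below the line — ¥32,000; poverty gap index (FGT₁) = 0.01224.
Reduction = 0.08571 − 0.01224 = 0.073.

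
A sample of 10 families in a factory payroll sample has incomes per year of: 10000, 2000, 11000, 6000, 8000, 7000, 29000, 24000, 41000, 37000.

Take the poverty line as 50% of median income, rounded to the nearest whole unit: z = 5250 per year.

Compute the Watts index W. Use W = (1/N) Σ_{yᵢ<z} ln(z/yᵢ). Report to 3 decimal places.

0.097

Incomes under z: 2000 (q = 1 of N = 10).
Log shortfalls: ln(5250/2000) = 0.9651.
W = 0.965081 / 10 = 0.097.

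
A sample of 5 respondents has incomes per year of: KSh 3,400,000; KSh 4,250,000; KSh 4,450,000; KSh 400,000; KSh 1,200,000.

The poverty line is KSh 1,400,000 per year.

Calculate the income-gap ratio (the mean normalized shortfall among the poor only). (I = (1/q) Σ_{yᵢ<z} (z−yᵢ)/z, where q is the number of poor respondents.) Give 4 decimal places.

Incomes under z: KSh 400,000, KSh 1,200,000 (q = 2 of N = 5).
Shortfall ratios (z−y)/z: 0.7143, 0.1429; sum = 0.857143.
The income-gap ratio divides by q (the poor only): 0.857143 / 2 = 0.4286.

0.4286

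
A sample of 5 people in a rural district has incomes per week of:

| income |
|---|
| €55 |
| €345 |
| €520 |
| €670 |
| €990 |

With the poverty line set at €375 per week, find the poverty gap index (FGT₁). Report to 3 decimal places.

0.187

Poor units: €55, €345 (q = 2 of N = 5).
Shortfall ratios: (375−55)/375 = 0.8533; (375−345)/375 = 0.0800.
Sum of shortfalls = 0.933333; P₁ averages over all N: 0.933333 / 5 = 0.187.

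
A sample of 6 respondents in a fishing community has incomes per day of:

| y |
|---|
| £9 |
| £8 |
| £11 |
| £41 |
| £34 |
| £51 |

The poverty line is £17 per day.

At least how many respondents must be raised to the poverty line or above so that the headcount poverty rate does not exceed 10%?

3

Currently q = 3 of N = 6 are below the line (H = 0.500).
A headcount ratio of at most 10% allows at most ⌊0.10 × 6⌋ = 0 poor respondents.
So at least 3 − 0 = 3 must be lifted.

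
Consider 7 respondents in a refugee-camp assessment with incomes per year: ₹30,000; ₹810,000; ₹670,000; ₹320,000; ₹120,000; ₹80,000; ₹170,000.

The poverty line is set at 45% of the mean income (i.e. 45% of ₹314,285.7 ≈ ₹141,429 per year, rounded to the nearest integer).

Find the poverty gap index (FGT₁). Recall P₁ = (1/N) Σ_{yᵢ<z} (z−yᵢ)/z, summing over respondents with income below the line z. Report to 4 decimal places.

0.1962

Below the line: ₹30,000, ₹80,000, ₹120,000 (q = 3 of N = 7).
Shortfall ratios: (141429−30000)/141429 = 0.7879; (141429−80000)/141429 = 0.4343; (141429−120000)/141429 = 0.1515.
Σ = 1.373742. Dividing by the full population N = 7 gives P₁ = 0.1962.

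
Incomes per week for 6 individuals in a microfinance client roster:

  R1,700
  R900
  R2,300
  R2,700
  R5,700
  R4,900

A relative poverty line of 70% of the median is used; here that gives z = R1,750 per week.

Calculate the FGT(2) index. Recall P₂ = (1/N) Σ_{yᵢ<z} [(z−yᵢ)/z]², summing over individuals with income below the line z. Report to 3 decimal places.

Poor units: R900, R1,700 (q = 2 of N = 6).
Normalized shortfalls: (1750−900)/1750 = 0.4857; (1750−1700)/1750 = 0.0286.
Squared: 0.2359; 0.0008.
Sum = 0.236735; P₂ = 0.236735 / 6 = 0.039.

0.039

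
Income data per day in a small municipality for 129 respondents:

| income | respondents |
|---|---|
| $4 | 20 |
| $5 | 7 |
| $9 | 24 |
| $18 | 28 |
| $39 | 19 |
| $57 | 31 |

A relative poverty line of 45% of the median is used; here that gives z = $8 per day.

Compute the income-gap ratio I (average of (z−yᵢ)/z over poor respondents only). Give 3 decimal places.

Below the line: 20×$4, 7×$5 (q = 27 of N = 129).
Relative gaps: 0.5000 (×20), 0.3750 (×7); sum = 12.625000.
I averages over the q = 27 poor units only: 12.625000 / 27 = 0.468.

0.468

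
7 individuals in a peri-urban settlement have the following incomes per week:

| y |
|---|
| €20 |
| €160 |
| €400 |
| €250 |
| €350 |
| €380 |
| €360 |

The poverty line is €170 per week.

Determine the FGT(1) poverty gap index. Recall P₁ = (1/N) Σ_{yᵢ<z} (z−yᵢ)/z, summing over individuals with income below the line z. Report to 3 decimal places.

Below the line: €20, €160 (q = 2 of N = 7).
Normalized shortfalls: (170−20)/170 = 0.8824; (170−160)/170 = 0.0588.
Sum of shortfalls = 0.941176; P₁ averages over all N: 0.941176 / 7 = 0.134.

0.134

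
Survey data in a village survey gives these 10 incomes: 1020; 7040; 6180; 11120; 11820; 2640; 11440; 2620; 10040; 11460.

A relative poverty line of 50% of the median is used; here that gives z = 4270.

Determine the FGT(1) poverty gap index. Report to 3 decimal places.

0.153

Incomes under z: 1020, 2620, 2640 (q = 3 of N = 10).
Relative gaps: (4270−1020)/4270 = 0.7611; (4270−2620)/4270 = 0.3864; (4270−2640)/4270 = 0.3817.
Σ = 1.529274. Dividing by the full population N = 10 gives P₁ = 0.153.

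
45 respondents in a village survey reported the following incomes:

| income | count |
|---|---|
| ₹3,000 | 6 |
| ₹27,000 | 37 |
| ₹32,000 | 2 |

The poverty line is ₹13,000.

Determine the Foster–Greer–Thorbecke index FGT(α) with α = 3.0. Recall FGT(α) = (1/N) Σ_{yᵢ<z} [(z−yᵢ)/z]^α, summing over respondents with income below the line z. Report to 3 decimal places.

Incomes under z: 6×₹3,000 (q = 6 of N = 45).
Relative gaps: (13000−3000)/13000 = 0.7692 (×6).
Raised to α = 3.0: 0.45517 (×6).
Sum = 2.730997; FGT(3.0) = 2.730997 / 45 = 0.061.

0.061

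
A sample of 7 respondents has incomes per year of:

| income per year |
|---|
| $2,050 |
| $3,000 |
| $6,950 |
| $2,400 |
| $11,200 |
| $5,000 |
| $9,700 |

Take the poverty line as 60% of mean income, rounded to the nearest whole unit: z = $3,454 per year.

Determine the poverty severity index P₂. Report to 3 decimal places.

Below z: $2,050, $2,400, $3,000 (q = 3 of N = 7).
Shortfall ratios: (3454−2050)/3454 = 0.4065; (3454−2400)/3454 = 0.3052; (3454−3000)/3454 = 0.1314.
Squared: 0.1652; 0.0931; 0.0173.
Sum = 0.275626; P₂ = 0.275626 / 7 = 0.039.

0.039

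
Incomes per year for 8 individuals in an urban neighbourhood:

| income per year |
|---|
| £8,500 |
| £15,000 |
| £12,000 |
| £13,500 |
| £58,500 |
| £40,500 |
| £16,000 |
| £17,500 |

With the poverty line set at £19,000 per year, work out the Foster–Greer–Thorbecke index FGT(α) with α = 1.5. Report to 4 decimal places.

Below the line: £8,500, £12,000, £13,500, £15,000, £16,000, £17,500 (q = 6 of N = 8).
Gap ratios (z−y)/z: (19000−8500)/19000 = 0.5526; (19000−12000)/19000 = 0.3684; (19000−13500)/19000 = 0.2895; (19000−15000)/19000 = 0.2105; (19000−16000)/19000 = 0.1579; (19000−17500)/19000 = 0.0789.
Raised to α = 1.5: 0.41082; 0.22362; 0.15574; 0.09660; 0.06274; 0.02218.
Sum = 0.971709; FGT(1.5) = 0.971709 / 8 = 0.1215.

0.1215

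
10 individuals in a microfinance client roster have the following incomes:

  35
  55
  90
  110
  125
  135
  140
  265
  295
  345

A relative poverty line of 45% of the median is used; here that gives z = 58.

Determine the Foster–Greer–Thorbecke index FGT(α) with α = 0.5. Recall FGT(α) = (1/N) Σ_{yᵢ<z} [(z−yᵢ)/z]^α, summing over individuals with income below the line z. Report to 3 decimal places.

0.086

Incomes under z: 35, 55 (q = 2 of N = 10).
Gap ratios (z−y)/z: (58−35)/58 = 0.3966; (58−55)/58 = 0.0517.
Raised to α = 0.5: 0.62972; 0.22743.
Sum = 0.857153; FGT(0.5) = 0.857153 / 10 = 0.086.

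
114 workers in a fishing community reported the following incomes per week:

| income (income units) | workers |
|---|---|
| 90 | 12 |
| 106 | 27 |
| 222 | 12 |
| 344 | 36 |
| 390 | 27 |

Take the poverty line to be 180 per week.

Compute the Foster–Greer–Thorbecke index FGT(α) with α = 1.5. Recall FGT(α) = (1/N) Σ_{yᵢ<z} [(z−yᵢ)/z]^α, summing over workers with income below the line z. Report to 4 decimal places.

Incomes under z: 12×90, 27×106 (q = 39 of N = 114).
Relative gaps: (180−90)/180 = 0.5000 (×12); (180−106)/180 = 0.4111 (×27).
Raised to α = 1.5: 0.35355 (×12); 0.26360 (×27).
Sum = 11.359733; FGT(1.5) = 11.359733 / 114 = 0.0996.

0.0996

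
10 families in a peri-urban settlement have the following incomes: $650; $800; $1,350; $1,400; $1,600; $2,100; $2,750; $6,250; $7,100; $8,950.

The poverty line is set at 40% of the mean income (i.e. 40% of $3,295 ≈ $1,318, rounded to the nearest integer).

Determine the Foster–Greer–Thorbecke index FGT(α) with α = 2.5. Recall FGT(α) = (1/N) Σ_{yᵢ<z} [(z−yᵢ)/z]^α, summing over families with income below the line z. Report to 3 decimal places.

0.028

Below z: $650, $800 (q = 2 of N = 10).
Gap ratios (z−y)/z: (1318−650)/1318 = 0.5068; (1318−800)/1318 = 0.3930.
Raised to α = 2.5: 0.18287; 0.09684.
Sum = 0.279710; FGT(2.5) = 0.279710 / 10 = 0.028.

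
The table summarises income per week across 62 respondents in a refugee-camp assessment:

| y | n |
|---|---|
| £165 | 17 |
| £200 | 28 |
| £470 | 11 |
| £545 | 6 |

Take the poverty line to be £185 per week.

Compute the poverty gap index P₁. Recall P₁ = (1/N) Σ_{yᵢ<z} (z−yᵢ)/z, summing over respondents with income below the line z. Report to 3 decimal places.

0.030

Incomes under z: 17×£165 (q = 17 of N = 62).
Shortfall ratios: (185−165)/185 = 0.1081 (×17).
Sum of shortfalls = 1.837838; P₁ averages over all N: 1.837838 / 62 = 0.030.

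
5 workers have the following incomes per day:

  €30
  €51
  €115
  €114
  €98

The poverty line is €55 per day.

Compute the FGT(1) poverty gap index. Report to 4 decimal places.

Below z: €30, €51 (q = 2 of N = 5).
Relative gaps: (55−30)/55 = 0.4545; (55−51)/55 = 0.0727.
Σ = 0.527273. Dividing by the full population N = 5 gives P₁ = 0.1055.

0.1055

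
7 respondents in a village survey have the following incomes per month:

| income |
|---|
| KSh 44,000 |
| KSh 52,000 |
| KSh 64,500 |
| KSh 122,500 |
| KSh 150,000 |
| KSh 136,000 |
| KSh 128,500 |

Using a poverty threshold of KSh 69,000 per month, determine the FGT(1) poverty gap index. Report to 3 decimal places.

0.096

Poor units: KSh 44,000, KSh 52,000, KSh 64,500 (q = 3 of N = 7).
Normalized shortfalls: (69000−44000)/69000 = 0.3623; (69000−52000)/69000 = 0.2464; (69000−64500)/69000 = 0.0652.
Sum of shortfalls = 0.673913; P₁ averages over all N: 0.673913 / 7 = 0.096.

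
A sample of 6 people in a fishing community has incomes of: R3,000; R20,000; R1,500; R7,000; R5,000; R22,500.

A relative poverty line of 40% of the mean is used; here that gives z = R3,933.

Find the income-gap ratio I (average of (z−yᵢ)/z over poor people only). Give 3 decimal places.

0.428

Below the line: R1,500, R3,000 (q = 2 of N = 6).
Relative gaps: 0.6186, 0.2372; sum = 0.855835.
The income-gap ratio divides by q (the poor only): 0.855835 / 2 = 0.428.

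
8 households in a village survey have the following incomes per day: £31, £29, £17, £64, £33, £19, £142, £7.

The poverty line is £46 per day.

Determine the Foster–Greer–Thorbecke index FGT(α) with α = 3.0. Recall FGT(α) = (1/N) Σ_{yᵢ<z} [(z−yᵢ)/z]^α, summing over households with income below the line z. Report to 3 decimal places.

0.146

Below the line: £7, £17, £19, £29, £31, £33 (q = 6 of N = 8).
Normalized shortfalls: (46−7)/46 = 0.8478; (46−17)/46 = 0.6304; (46−19)/46 = 0.5870; (46−29)/46 = 0.3696; (46−31)/46 = 0.3261; (46−33)/46 = 0.2826.
Raised to α = 3.0: 0.60943; 0.25057; 0.20222; 0.05047; 0.03467; 0.02257.
Sum = 1.169927; FGT(3.0) = 1.169927 / 8 = 0.146.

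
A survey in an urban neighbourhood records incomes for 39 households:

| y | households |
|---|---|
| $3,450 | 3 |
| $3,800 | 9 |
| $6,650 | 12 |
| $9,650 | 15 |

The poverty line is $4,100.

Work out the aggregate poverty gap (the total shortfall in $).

Below z: 3×$3,450, 9×$3,800 (q = 12 of N = 39).
Individual gaps: 3×(4100−3450) = 1950; 9×(4100−3800) = 2700.
Aggregate gap = $4,650.

$4,650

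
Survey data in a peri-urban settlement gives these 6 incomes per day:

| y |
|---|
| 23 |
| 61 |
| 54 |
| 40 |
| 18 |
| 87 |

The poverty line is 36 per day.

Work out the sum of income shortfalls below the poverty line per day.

Below the line: 18, 23 (q = 2 of N = 6).
Individual gaps: 36−18 = 18; 36−23 = 13.
Aggregate gap = 31.

31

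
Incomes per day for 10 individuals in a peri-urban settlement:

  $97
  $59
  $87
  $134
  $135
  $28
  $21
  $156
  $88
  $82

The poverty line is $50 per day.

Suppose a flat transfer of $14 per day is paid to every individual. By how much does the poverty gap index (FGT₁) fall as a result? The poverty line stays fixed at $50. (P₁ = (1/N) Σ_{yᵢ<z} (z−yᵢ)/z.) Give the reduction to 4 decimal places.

0.0560

Before: below the line — $21, $28; poverty gap index (FGT₁) = 0.102000.
After the $14 transfer: below the line — $35, $42; poverty gap index (FGT₁) = 0.046000.
Reduction = 0.102000 − 0.046000 = 0.0560.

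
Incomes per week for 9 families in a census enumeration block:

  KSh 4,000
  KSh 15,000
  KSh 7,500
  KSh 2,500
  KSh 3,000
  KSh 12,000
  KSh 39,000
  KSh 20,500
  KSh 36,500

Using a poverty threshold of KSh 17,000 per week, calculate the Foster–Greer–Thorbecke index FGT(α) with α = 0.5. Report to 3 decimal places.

Incomes under z: KSh 2,500, KSh 3,000, KSh 4,000, KSh 7,500, KSh 12,000, KSh 15,000 (q = 6 of N = 9).
Gap ratios (z−y)/z: (17000−2500)/17000 = 0.8529; (17000−3000)/17000 = 0.8235; (17000−4000)/17000 = 0.7647; (17000−7500)/17000 = 0.5588; (17000−12000)/17000 = 0.2941; (17000−15000)/17000 = 0.1176.
Raised to α = 0.5: 0.92355; 0.90749; 0.87447; 0.74755; 0.54233; 0.34300.
Sum = 4.338376; FGT(0.5) = 4.338376 / 9 = 0.482.

0.482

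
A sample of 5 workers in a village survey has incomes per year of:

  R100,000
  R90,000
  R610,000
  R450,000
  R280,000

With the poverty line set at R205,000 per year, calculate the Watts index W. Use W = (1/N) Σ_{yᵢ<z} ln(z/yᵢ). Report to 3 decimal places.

Below the line: R90,000, R100,000 (q = 2 of N = 5).
ln(z/y) terms: ln(205000/90000) = 0.8232; ln(205000/100000) = 0.7178.
W = 1.541040 / 5 = 0.308.

0.308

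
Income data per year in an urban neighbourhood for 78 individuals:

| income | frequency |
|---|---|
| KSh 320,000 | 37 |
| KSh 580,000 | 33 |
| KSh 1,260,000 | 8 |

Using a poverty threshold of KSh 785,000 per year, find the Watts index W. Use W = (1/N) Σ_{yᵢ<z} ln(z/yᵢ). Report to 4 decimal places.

0.5537

Poor units: 37×KSh 320,000, 33×KSh 580,000 (q = 70 of N = 78).
Log shortfalls: ln(785000/320000) = 0.8974 (×37); ln(785000/580000) = 0.3027 (×33).
W = 43.190056 / 78 = 0.5537.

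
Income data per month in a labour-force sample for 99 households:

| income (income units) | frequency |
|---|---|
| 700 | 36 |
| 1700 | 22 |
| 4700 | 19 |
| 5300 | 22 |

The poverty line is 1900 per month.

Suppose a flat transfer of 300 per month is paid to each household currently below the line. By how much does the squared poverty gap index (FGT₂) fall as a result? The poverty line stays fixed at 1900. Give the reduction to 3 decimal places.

0.066

Before: below the line — 36×700, 22×1700; squared poverty gap index (FGT₂) = 0.14751.
After the 300 transfer: below the line — 36×1000; squared poverty gap index (FGT₂) = 0.08159.
Reduction = 0.14751 − 0.08159 = 0.066.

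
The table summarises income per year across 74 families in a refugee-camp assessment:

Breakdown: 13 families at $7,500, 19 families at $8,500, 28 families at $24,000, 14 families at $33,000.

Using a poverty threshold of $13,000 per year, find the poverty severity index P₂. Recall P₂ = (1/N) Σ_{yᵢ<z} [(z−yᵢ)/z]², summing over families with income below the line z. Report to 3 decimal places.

0.062

Below the line: 13×$7,500, 19×$8,500 (q = 32 of N = 74).
Gap ratios (z−y)/z: (13000−7500)/13000 = 0.4231 (×13); (13000−8500)/13000 = 0.3462 (×19).
Squared: 0.1790 (×13); 0.1198 (×19).
Sum = 4.603550; P₂ = 4.603550 / 74 = 0.062.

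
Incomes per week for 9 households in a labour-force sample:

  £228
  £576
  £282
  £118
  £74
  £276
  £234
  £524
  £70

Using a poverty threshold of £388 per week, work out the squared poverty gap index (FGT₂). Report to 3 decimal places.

0.255

Incomes under z: £70, £74, £118, £228, £234, £276, £282 (q = 7 of N = 9).
Relative gaps: (388−70)/388 = 0.8196; (388−74)/388 = 0.8093; (388−118)/388 = 0.6959; (388−228)/388 = 0.4124; (388−234)/388 = 0.3969; (388−276)/388 = 0.2887; (388−282)/388 = 0.2732.
Squared: 0.6717; 0.6549; 0.4842; 0.1700; 0.1575; 0.0833; 0.0746.
Sum = 2.296445; P₂ = 2.296445 / 9 = 0.255.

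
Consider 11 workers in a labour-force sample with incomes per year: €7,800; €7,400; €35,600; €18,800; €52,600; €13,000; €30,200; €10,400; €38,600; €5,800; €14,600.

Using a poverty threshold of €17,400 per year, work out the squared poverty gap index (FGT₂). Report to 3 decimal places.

0.121

Poor units: €5,800, €7,400, €7,800, €10,400, €13,000, €14,600 (q = 6 of N = 11).
Normalized shortfalls: (17400−5800)/17400 = 0.6667; (17400−7400)/17400 = 0.5747; (17400−7800)/17400 = 0.5517; (17400−10400)/17400 = 0.4023; (17400−13000)/17400 = 0.2529; (17400−14600)/17400 = 0.1609.
Squared: 0.4444; 0.3303; 0.3044; 0.1618; 0.0639; 0.0259.
Sum = 1.330823; P₂ = 1.330823 / 11 = 0.121.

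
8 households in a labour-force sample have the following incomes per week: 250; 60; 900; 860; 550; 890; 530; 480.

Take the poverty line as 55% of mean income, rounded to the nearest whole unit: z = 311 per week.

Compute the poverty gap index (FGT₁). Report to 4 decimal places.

0.1254

Poor units: 60, 250 (q = 2 of N = 8).
Relative gaps: (311−60)/311 = 0.8071; (311−250)/311 = 0.1961.
Sum of shortfalls = 1.003215; P₁ averages over all N: 1.003215 / 8 = 0.1254.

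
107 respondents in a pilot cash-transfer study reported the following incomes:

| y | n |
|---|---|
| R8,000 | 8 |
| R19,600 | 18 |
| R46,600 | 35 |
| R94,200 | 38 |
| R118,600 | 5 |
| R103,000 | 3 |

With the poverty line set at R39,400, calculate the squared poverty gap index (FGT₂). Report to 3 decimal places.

0.090

Below the line: 8×R8,000, 18×R19,600 (q = 26 of N = 107).
Gap ratios (z−y)/z: (39400−8000)/39400 = 0.7970 (×8); (39400−19600)/39400 = 0.5025 (×18).
Squared: 0.6351 (×8); 0.2525 (×18).
Sum = 9.626891; P₂ = 9.626891 / 107 = 0.090.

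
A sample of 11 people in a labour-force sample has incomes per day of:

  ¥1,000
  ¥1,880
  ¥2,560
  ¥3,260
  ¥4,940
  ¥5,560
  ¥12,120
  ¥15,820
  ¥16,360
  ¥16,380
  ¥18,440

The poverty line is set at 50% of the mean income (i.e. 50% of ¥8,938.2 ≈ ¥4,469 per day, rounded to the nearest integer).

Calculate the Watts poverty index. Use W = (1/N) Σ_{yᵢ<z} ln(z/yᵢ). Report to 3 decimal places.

0.294

Poor units: ¥1,000, ¥1,880, ¥2,560, ¥3,260 (q = 4 of N = 11).
ln(z/y) terms: ln(4469/1000) = 1.4972; ln(4469/1880) = 0.8659; ln(4469/2560) = 0.5572; ln(4469/3260) = 0.3154.
W = 3.235652 / 11 = 0.294.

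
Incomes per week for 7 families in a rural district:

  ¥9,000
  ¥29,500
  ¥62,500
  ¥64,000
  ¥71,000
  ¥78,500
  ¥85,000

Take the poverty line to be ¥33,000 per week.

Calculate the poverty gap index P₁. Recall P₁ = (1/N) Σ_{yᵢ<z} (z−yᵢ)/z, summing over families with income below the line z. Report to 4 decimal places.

Below the line: ¥9,000, ¥29,500 (q = 2 of N = 7).
Gap ratios (z−y)/z: (33000−9000)/33000 = 0.7273; (33000−29500)/33000 = 0.1061.
Sum of shortfalls = 0.833333; P₁ averages over all N: 0.833333 / 7 = 0.1190.

0.1190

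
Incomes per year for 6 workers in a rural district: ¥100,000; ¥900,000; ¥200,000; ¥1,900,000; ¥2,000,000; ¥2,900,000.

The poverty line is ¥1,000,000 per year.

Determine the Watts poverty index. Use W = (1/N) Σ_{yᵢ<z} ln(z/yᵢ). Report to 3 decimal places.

Incomes under z: ¥100,000, ¥200,000, ¥900,000 (q = 3 of N = 6).
ln(z/y) terms: ln(1000000/100000) = 2.3026; ln(1000000/200000) = 1.6094; ln(1000000/900000) = 0.1054.
W = 4.017384 / 6 = 0.670.

0.670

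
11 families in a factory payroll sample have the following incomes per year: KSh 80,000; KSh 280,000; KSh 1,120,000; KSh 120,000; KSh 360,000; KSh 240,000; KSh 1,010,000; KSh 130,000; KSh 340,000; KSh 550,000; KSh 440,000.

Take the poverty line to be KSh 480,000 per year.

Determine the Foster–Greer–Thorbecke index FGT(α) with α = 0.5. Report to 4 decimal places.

0.4831

Below z: KSh 80,000, KSh 120,000, KSh 130,000, KSh 240,000, KSh 280,000, KSh 340,000, KSh 360,000, KSh 440,000 (q = 8 of N = 11).
Shortfall ratios: (480000−80000)/480000 = 0.8333; (480000−120000)/480000 = 0.7500; (480000−130000)/480000 = 0.7292; (480000−240000)/480000 = 0.5000; (480000−280000)/480000 = 0.4167; (480000−340000)/480000 = 0.2917; (480000−360000)/480000 = 0.2500; (480000−440000)/480000 = 0.0833.
Raised to α = 0.5: 0.91287; 0.86603; 0.85391; 0.70711; 0.64550; 0.54006; 0.50000; 0.28868.
Sum = 5.314150; FGT(0.5) = 5.314150 / 11 = 0.4831.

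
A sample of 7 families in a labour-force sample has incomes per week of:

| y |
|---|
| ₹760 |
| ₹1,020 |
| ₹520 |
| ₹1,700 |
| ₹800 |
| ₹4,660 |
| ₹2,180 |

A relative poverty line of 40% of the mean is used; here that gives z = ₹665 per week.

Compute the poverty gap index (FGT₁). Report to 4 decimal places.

0.0311

Incomes under z: ₹520 (q = 1 of N = 7).
Normalized shortfalls: (665−520)/665 = 0.2180.
Σ = 0.218045. Dividing by the full population N = 7 gives P₁ = 0.0311.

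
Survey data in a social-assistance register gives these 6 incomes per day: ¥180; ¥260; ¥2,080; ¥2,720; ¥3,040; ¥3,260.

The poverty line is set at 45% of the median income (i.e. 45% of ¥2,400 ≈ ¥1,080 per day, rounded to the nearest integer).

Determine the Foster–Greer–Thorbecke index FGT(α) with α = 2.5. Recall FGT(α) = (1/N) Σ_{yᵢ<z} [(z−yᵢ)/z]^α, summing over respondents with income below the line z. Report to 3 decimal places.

0.189

Below the line: ¥180, ¥260 (q = 2 of N = 6).
Gap ratios (z−y)/z: (1080−180)/1080 = 0.8333; (1080−260)/1080 = 0.7593.
Raised to α = 2.5: 0.63394; 0.50231.
Sum = 1.136252; FGT(2.5) = 1.136252 / 6 = 0.189.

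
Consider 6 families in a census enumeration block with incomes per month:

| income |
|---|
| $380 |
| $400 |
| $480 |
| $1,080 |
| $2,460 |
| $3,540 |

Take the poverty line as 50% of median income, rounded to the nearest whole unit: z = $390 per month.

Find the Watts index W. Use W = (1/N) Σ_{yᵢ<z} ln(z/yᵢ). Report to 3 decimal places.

Incomes under z: $380 (q = 1 of N = 6).
Log shortfalls: ln(390/380) = 0.0260.
W = 0.025975 / 6 = 0.004.

0.004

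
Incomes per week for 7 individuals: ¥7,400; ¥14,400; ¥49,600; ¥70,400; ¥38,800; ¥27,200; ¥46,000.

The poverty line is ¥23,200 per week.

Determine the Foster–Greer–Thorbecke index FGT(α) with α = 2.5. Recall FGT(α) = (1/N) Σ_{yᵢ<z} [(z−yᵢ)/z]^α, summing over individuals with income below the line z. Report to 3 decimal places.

0.067

Below z: ¥7,400, ¥14,400 (q = 2 of N = 7).
Gap ratios (z−y)/z: (23200−7400)/23200 = 0.6810; (23200−14400)/23200 = 0.3793.
Raised to α = 2.5: 0.38276; 0.08861.
Sum = 0.471367; FGT(2.5) = 0.471367 / 7 = 0.067.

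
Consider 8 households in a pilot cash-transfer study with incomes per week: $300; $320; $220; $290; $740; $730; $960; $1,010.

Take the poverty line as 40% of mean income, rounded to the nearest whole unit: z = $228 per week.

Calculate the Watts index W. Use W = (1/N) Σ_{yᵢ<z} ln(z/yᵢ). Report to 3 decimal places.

Below z: $220 (q = 1 of N = 8).
Log gaps: ln(228/220) = 0.0357.
W = 0.035718 / 8 = 0.004.

0.004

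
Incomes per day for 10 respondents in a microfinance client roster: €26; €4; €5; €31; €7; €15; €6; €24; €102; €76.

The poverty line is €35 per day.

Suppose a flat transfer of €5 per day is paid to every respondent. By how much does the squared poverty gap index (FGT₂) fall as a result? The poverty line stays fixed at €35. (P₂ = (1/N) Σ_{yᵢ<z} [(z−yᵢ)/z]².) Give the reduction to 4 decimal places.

Before: below the line — €4, €5, €6, €7, €15, €24, €26, €31; squared poverty gap index (FGT₂) = 0.335020.
After the €5 transfer: below the line — €9, €10, €11, €12, €20, €29, €31; squared poverty gap index (FGT₂) = 0.219020.
Reduction = 0.335020 − 0.219020 = 0.1160.

0.1160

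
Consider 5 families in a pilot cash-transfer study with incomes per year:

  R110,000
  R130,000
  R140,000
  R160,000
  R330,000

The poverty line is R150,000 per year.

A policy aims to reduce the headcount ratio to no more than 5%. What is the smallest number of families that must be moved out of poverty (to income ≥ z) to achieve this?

3

Currently q = 3 of N = 5 are below the line (H = 0.600).
A headcount ratio of at most 5% allows at most ⌊0.05 × 5⌋ = 0 poor families.
So at least 3 − 0 = 3 must be lifted.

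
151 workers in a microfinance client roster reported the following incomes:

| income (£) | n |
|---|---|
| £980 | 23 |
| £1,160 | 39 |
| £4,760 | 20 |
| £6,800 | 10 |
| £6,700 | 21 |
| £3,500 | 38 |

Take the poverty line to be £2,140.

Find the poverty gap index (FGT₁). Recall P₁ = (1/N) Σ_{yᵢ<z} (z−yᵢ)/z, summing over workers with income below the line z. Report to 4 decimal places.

0.2008

Incomes under z: 23×£980, 39×£1,160 (q = 62 of N = 151).
Shortfall ratios: (2140−980)/2140 = 0.5421 (×23); (2140−1160)/2140 = 0.4579 (×39).
Sum of shortfalls = 30.327103; P₁ averages over all N: 30.327103 / 151 = 0.2008.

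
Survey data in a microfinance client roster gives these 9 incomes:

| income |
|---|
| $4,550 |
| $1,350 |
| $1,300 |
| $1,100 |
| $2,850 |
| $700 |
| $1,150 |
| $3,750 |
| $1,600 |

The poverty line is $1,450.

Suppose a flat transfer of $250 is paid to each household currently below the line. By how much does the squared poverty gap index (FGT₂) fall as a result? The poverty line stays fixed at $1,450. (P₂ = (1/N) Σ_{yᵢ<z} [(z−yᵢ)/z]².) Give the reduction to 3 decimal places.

0.029

Before: below the line — $700, $1,100, $1,150, $1,300, $1,350; squared poverty gap index (FGT₂) = 0.04267.
After the $250 transfer: below the line — $950, $1,350, $1,400; squared poverty gap index (FGT₂) = 0.01387.
Reduction = 0.04267 − 0.01387 = 0.029.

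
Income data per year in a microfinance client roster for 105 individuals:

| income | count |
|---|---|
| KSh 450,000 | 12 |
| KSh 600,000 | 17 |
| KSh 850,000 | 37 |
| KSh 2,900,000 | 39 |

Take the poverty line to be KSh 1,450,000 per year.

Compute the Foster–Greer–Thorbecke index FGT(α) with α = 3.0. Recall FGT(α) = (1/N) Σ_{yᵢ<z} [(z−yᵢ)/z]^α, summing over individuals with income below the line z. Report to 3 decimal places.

0.095

Incomes under z: 12×KSh 450,000, 17×KSh 600,000, 37×KSh 850,000 (q = 66 of N = 105).
Gap ratios (z−y)/z: (1450000−450000)/1450000 = 0.6897 (×12); (1450000−600000)/1450000 = 0.5862 (×17); (1450000−850000)/1450000 = 0.4138 (×37).
Raised to α = 3.0: 0.32802 (×12); 0.20144 (×17); 0.07085 (×37).
Sum = 9.982246; FGT(3.0) = 9.982246 / 105 = 0.095.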